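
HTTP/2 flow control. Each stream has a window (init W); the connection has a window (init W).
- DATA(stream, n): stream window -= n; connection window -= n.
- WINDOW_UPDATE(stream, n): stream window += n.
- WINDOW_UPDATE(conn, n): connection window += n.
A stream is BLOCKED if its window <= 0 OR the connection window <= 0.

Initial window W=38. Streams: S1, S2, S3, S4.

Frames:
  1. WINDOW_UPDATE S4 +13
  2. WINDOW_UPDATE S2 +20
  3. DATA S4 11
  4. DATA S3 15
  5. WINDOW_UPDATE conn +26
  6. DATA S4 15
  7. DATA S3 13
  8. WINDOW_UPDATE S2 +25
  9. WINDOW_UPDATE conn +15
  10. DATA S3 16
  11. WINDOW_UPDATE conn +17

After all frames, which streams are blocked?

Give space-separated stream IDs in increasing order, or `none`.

Answer: S3

Derivation:
Op 1: conn=38 S1=38 S2=38 S3=38 S4=51 blocked=[]
Op 2: conn=38 S1=38 S2=58 S3=38 S4=51 blocked=[]
Op 3: conn=27 S1=38 S2=58 S3=38 S4=40 blocked=[]
Op 4: conn=12 S1=38 S2=58 S3=23 S4=40 blocked=[]
Op 5: conn=38 S1=38 S2=58 S3=23 S4=40 blocked=[]
Op 6: conn=23 S1=38 S2=58 S3=23 S4=25 blocked=[]
Op 7: conn=10 S1=38 S2=58 S3=10 S4=25 blocked=[]
Op 8: conn=10 S1=38 S2=83 S3=10 S4=25 blocked=[]
Op 9: conn=25 S1=38 S2=83 S3=10 S4=25 blocked=[]
Op 10: conn=9 S1=38 S2=83 S3=-6 S4=25 blocked=[3]
Op 11: conn=26 S1=38 S2=83 S3=-6 S4=25 blocked=[3]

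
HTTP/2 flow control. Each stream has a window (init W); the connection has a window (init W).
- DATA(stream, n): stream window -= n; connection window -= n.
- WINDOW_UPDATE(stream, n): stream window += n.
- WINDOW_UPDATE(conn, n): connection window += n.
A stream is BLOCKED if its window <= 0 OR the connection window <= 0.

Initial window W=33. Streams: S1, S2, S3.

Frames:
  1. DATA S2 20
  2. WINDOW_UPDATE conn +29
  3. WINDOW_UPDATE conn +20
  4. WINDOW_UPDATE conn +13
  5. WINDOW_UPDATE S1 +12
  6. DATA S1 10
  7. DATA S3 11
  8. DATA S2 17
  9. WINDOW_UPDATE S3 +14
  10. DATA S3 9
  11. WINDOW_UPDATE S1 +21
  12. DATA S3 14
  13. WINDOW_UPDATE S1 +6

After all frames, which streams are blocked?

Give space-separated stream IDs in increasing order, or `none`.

Answer: S2

Derivation:
Op 1: conn=13 S1=33 S2=13 S3=33 blocked=[]
Op 2: conn=42 S1=33 S2=13 S3=33 blocked=[]
Op 3: conn=62 S1=33 S2=13 S3=33 blocked=[]
Op 4: conn=75 S1=33 S2=13 S3=33 blocked=[]
Op 5: conn=75 S1=45 S2=13 S3=33 blocked=[]
Op 6: conn=65 S1=35 S2=13 S3=33 blocked=[]
Op 7: conn=54 S1=35 S2=13 S3=22 blocked=[]
Op 8: conn=37 S1=35 S2=-4 S3=22 blocked=[2]
Op 9: conn=37 S1=35 S2=-4 S3=36 blocked=[2]
Op 10: conn=28 S1=35 S2=-4 S3=27 blocked=[2]
Op 11: conn=28 S1=56 S2=-4 S3=27 blocked=[2]
Op 12: conn=14 S1=56 S2=-4 S3=13 blocked=[2]
Op 13: conn=14 S1=62 S2=-4 S3=13 blocked=[2]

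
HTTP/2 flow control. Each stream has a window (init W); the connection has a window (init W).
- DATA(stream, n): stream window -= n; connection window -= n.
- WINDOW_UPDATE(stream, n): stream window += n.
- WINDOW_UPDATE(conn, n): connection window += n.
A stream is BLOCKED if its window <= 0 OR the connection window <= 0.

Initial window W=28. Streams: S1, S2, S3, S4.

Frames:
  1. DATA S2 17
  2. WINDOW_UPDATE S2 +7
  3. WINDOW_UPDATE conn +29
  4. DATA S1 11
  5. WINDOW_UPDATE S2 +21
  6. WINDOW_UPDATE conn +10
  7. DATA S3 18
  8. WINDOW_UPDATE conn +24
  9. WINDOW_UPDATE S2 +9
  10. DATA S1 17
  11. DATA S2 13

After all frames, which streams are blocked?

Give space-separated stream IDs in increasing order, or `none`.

Op 1: conn=11 S1=28 S2=11 S3=28 S4=28 blocked=[]
Op 2: conn=11 S1=28 S2=18 S3=28 S4=28 blocked=[]
Op 3: conn=40 S1=28 S2=18 S3=28 S4=28 blocked=[]
Op 4: conn=29 S1=17 S2=18 S3=28 S4=28 blocked=[]
Op 5: conn=29 S1=17 S2=39 S3=28 S4=28 blocked=[]
Op 6: conn=39 S1=17 S2=39 S3=28 S4=28 blocked=[]
Op 7: conn=21 S1=17 S2=39 S3=10 S4=28 blocked=[]
Op 8: conn=45 S1=17 S2=39 S3=10 S4=28 blocked=[]
Op 9: conn=45 S1=17 S2=48 S3=10 S4=28 blocked=[]
Op 10: conn=28 S1=0 S2=48 S3=10 S4=28 blocked=[1]
Op 11: conn=15 S1=0 S2=35 S3=10 S4=28 blocked=[1]

Answer: S1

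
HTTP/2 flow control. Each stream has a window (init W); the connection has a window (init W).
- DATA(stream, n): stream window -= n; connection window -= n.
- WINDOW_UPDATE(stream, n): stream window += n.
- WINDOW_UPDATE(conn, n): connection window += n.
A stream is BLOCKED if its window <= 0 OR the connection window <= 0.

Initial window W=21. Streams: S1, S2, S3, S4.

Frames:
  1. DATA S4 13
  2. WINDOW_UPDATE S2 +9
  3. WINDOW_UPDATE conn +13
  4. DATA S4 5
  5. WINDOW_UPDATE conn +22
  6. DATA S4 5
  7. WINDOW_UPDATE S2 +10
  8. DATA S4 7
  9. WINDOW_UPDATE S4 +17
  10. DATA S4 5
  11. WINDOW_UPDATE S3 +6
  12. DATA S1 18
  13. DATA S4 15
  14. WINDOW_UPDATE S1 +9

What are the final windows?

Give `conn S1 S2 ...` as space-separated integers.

Op 1: conn=8 S1=21 S2=21 S3=21 S4=8 blocked=[]
Op 2: conn=8 S1=21 S2=30 S3=21 S4=8 blocked=[]
Op 3: conn=21 S1=21 S2=30 S3=21 S4=8 blocked=[]
Op 4: conn=16 S1=21 S2=30 S3=21 S4=3 blocked=[]
Op 5: conn=38 S1=21 S2=30 S3=21 S4=3 blocked=[]
Op 6: conn=33 S1=21 S2=30 S3=21 S4=-2 blocked=[4]
Op 7: conn=33 S1=21 S2=40 S3=21 S4=-2 blocked=[4]
Op 8: conn=26 S1=21 S2=40 S3=21 S4=-9 blocked=[4]
Op 9: conn=26 S1=21 S2=40 S3=21 S4=8 blocked=[]
Op 10: conn=21 S1=21 S2=40 S3=21 S4=3 blocked=[]
Op 11: conn=21 S1=21 S2=40 S3=27 S4=3 blocked=[]
Op 12: conn=3 S1=3 S2=40 S3=27 S4=3 blocked=[]
Op 13: conn=-12 S1=3 S2=40 S3=27 S4=-12 blocked=[1, 2, 3, 4]
Op 14: conn=-12 S1=12 S2=40 S3=27 S4=-12 blocked=[1, 2, 3, 4]

Answer: -12 12 40 27 -12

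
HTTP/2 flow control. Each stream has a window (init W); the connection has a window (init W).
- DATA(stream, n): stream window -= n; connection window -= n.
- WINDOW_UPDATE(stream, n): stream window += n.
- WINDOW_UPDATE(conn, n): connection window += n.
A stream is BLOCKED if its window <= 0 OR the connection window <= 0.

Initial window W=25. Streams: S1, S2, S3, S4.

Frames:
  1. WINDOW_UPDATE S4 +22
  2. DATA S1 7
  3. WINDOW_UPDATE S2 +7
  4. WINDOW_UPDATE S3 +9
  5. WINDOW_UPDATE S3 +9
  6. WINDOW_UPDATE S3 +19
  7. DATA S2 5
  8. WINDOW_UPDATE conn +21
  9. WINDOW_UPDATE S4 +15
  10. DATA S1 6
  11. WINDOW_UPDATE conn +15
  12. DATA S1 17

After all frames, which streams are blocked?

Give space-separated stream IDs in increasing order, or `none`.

Op 1: conn=25 S1=25 S2=25 S3=25 S4=47 blocked=[]
Op 2: conn=18 S1=18 S2=25 S3=25 S4=47 blocked=[]
Op 3: conn=18 S1=18 S2=32 S3=25 S4=47 blocked=[]
Op 4: conn=18 S1=18 S2=32 S3=34 S4=47 blocked=[]
Op 5: conn=18 S1=18 S2=32 S3=43 S4=47 blocked=[]
Op 6: conn=18 S1=18 S2=32 S3=62 S4=47 blocked=[]
Op 7: conn=13 S1=18 S2=27 S3=62 S4=47 blocked=[]
Op 8: conn=34 S1=18 S2=27 S3=62 S4=47 blocked=[]
Op 9: conn=34 S1=18 S2=27 S3=62 S4=62 blocked=[]
Op 10: conn=28 S1=12 S2=27 S3=62 S4=62 blocked=[]
Op 11: conn=43 S1=12 S2=27 S3=62 S4=62 blocked=[]
Op 12: conn=26 S1=-5 S2=27 S3=62 S4=62 blocked=[1]

Answer: S1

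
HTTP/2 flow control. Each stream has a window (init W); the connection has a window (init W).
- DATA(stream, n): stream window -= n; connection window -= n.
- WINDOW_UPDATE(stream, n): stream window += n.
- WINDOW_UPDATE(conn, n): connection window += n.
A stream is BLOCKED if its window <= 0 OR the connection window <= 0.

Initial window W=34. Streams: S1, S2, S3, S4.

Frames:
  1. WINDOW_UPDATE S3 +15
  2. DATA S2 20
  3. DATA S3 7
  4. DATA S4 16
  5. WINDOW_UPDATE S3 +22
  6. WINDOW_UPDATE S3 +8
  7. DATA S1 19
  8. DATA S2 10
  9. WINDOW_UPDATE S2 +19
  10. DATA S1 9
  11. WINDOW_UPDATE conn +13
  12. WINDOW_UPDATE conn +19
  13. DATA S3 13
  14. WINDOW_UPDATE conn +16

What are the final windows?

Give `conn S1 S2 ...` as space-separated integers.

Op 1: conn=34 S1=34 S2=34 S3=49 S4=34 blocked=[]
Op 2: conn=14 S1=34 S2=14 S3=49 S4=34 blocked=[]
Op 3: conn=7 S1=34 S2=14 S3=42 S4=34 blocked=[]
Op 4: conn=-9 S1=34 S2=14 S3=42 S4=18 blocked=[1, 2, 3, 4]
Op 5: conn=-9 S1=34 S2=14 S3=64 S4=18 blocked=[1, 2, 3, 4]
Op 6: conn=-9 S1=34 S2=14 S3=72 S4=18 blocked=[1, 2, 3, 4]
Op 7: conn=-28 S1=15 S2=14 S3=72 S4=18 blocked=[1, 2, 3, 4]
Op 8: conn=-38 S1=15 S2=4 S3=72 S4=18 blocked=[1, 2, 3, 4]
Op 9: conn=-38 S1=15 S2=23 S3=72 S4=18 blocked=[1, 2, 3, 4]
Op 10: conn=-47 S1=6 S2=23 S3=72 S4=18 blocked=[1, 2, 3, 4]
Op 11: conn=-34 S1=6 S2=23 S3=72 S4=18 blocked=[1, 2, 3, 4]
Op 12: conn=-15 S1=6 S2=23 S3=72 S4=18 blocked=[1, 2, 3, 4]
Op 13: conn=-28 S1=6 S2=23 S3=59 S4=18 blocked=[1, 2, 3, 4]
Op 14: conn=-12 S1=6 S2=23 S3=59 S4=18 blocked=[1, 2, 3, 4]

Answer: -12 6 23 59 18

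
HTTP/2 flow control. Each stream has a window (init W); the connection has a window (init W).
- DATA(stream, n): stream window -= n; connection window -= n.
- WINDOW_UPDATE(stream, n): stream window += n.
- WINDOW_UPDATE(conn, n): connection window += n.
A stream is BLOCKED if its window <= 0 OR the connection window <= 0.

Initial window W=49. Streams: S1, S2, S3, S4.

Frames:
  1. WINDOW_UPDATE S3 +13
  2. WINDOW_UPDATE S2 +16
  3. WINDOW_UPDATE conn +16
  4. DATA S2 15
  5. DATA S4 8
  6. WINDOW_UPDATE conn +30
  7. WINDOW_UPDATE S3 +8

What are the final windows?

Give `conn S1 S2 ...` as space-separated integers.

Answer: 72 49 50 70 41

Derivation:
Op 1: conn=49 S1=49 S2=49 S3=62 S4=49 blocked=[]
Op 2: conn=49 S1=49 S2=65 S3=62 S4=49 blocked=[]
Op 3: conn=65 S1=49 S2=65 S3=62 S4=49 blocked=[]
Op 4: conn=50 S1=49 S2=50 S3=62 S4=49 blocked=[]
Op 5: conn=42 S1=49 S2=50 S3=62 S4=41 blocked=[]
Op 6: conn=72 S1=49 S2=50 S3=62 S4=41 blocked=[]
Op 7: conn=72 S1=49 S2=50 S3=70 S4=41 blocked=[]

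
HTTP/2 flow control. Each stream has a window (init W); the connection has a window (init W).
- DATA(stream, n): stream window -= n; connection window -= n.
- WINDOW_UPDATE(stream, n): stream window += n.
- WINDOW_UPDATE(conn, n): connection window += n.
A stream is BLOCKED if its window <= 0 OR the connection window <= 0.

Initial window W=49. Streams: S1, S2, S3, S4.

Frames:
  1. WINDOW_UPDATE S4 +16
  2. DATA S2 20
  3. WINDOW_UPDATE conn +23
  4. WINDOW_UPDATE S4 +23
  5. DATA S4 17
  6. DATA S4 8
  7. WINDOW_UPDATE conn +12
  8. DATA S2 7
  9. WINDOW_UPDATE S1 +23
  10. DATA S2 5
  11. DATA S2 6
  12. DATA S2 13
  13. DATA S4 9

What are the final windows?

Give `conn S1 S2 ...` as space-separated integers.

Answer: -1 72 -2 49 54

Derivation:
Op 1: conn=49 S1=49 S2=49 S3=49 S4=65 blocked=[]
Op 2: conn=29 S1=49 S2=29 S3=49 S4=65 blocked=[]
Op 3: conn=52 S1=49 S2=29 S3=49 S4=65 blocked=[]
Op 4: conn=52 S1=49 S2=29 S3=49 S4=88 blocked=[]
Op 5: conn=35 S1=49 S2=29 S3=49 S4=71 blocked=[]
Op 6: conn=27 S1=49 S2=29 S3=49 S4=63 blocked=[]
Op 7: conn=39 S1=49 S2=29 S3=49 S4=63 blocked=[]
Op 8: conn=32 S1=49 S2=22 S3=49 S4=63 blocked=[]
Op 9: conn=32 S1=72 S2=22 S3=49 S4=63 blocked=[]
Op 10: conn=27 S1=72 S2=17 S3=49 S4=63 blocked=[]
Op 11: conn=21 S1=72 S2=11 S3=49 S4=63 blocked=[]
Op 12: conn=8 S1=72 S2=-2 S3=49 S4=63 blocked=[2]
Op 13: conn=-1 S1=72 S2=-2 S3=49 S4=54 blocked=[1, 2, 3, 4]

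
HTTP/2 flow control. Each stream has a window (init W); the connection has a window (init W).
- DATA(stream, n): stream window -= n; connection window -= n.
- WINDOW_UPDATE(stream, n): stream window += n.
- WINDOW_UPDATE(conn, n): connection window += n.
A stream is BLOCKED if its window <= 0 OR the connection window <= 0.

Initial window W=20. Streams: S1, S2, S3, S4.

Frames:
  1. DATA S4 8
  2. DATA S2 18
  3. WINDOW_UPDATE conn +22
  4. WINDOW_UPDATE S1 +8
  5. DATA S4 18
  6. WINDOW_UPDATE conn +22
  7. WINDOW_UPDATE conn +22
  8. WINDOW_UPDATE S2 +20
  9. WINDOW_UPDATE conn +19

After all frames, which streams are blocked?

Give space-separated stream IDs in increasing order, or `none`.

Answer: S4

Derivation:
Op 1: conn=12 S1=20 S2=20 S3=20 S4=12 blocked=[]
Op 2: conn=-6 S1=20 S2=2 S3=20 S4=12 blocked=[1, 2, 3, 4]
Op 3: conn=16 S1=20 S2=2 S3=20 S4=12 blocked=[]
Op 4: conn=16 S1=28 S2=2 S3=20 S4=12 blocked=[]
Op 5: conn=-2 S1=28 S2=2 S3=20 S4=-6 blocked=[1, 2, 3, 4]
Op 6: conn=20 S1=28 S2=2 S3=20 S4=-6 blocked=[4]
Op 7: conn=42 S1=28 S2=2 S3=20 S4=-6 blocked=[4]
Op 8: conn=42 S1=28 S2=22 S3=20 S4=-6 blocked=[4]
Op 9: conn=61 S1=28 S2=22 S3=20 S4=-6 blocked=[4]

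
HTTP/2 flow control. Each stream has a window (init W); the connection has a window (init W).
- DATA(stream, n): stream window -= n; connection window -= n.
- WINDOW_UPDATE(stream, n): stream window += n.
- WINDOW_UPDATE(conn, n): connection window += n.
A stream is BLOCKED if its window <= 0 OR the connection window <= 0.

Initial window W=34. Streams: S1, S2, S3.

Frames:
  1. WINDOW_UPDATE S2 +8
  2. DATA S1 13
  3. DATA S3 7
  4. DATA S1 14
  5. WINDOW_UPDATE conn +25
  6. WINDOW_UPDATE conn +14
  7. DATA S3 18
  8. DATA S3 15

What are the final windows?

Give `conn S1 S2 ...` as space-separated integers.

Answer: 6 7 42 -6

Derivation:
Op 1: conn=34 S1=34 S2=42 S3=34 blocked=[]
Op 2: conn=21 S1=21 S2=42 S3=34 blocked=[]
Op 3: conn=14 S1=21 S2=42 S3=27 blocked=[]
Op 4: conn=0 S1=7 S2=42 S3=27 blocked=[1, 2, 3]
Op 5: conn=25 S1=7 S2=42 S3=27 blocked=[]
Op 6: conn=39 S1=7 S2=42 S3=27 blocked=[]
Op 7: conn=21 S1=7 S2=42 S3=9 blocked=[]
Op 8: conn=6 S1=7 S2=42 S3=-6 blocked=[3]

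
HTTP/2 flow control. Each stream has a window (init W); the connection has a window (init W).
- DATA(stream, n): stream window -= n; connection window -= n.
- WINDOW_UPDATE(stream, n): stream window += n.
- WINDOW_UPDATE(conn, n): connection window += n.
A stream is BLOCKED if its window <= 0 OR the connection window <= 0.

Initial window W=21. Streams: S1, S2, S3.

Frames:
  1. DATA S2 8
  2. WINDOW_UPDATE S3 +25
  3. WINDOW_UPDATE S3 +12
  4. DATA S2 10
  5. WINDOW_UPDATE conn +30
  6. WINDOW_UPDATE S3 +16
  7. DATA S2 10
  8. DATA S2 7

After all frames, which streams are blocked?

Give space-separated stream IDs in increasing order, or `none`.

Answer: S2

Derivation:
Op 1: conn=13 S1=21 S2=13 S3=21 blocked=[]
Op 2: conn=13 S1=21 S2=13 S3=46 blocked=[]
Op 3: conn=13 S1=21 S2=13 S3=58 blocked=[]
Op 4: conn=3 S1=21 S2=3 S3=58 blocked=[]
Op 5: conn=33 S1=21 S2=3 S3=58 blocked=[]
Op 6: conn=33 S1=21 S2=3 S3=74 blocked=[]
Op 7: conn=23 S1=21 S2=-7 S3=74 blocked=[2]
Op 8: conn=16 S1=21 S2=-14 S3=74 blocked=[2]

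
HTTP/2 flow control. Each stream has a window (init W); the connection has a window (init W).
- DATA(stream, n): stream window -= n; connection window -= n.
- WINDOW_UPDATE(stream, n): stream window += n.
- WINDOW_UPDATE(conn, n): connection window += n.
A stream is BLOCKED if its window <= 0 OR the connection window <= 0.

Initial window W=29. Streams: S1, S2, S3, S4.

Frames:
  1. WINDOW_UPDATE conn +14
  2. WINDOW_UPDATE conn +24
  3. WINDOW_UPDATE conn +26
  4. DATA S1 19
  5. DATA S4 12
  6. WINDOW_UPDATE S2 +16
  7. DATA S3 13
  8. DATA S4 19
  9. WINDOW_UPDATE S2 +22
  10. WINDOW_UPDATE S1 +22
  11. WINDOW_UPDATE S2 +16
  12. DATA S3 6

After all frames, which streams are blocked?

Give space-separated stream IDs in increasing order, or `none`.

Op 1: conn=43 S1=29 S2=29 S3=29 S4=29 blocked=[]
Op 2: conn=67 S1=29 S2=29 S3=29 S4=29 blocked=[]
Op 3: conn=93 S1=29 S2=29 S3=29 S4=29 blocked=[]
Op 4: conn=74 S1=10 S2=29 S3=29 S4=29 blocked=[]
Op 5: conn=62 S1=10 S2=29 S3=29 S4=17 blocked=[]
Op 6: conn=62 S1=10 S2=45 S3=29 S4=17 blocked=[]
Op 7: conn=49 S1=10 S2=45 S3=16 S4=17 blocked=[]
Op 8: conn=30 S1=10 S2=45 S3=16 S4=-2 blocked=[4]
Op 9: conn=30 S1=10 S2=67 S3=16 S4=-2 blocked=[4]
Op 10: conn=30 S1=32 S2=67 S3=16 S4=-2 blocked=[4]
Op 11: conn=30 S1=32 S2=83 S3=16 S4=-2 blocked=[4]
Op 12: conn=24 S1=32 S2=83 S3=10 S4=-2 blocked=[4]

Answer: S4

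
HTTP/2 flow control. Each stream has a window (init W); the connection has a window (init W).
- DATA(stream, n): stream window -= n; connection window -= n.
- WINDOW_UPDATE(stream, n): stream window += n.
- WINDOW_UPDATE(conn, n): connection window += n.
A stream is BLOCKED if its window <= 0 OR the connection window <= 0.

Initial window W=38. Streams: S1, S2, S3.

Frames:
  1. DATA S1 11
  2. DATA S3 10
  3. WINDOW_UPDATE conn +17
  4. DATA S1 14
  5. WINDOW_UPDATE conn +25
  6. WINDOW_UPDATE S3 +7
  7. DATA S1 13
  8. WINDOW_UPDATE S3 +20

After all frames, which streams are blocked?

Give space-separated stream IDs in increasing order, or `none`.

Op 1: conn=27 S1=27 S2=38 S3=38 blocked=[]
Op 2: conn=17 S1=27 S2=38 S3=28 blocked=[]
Op 3: conn=34 S1=27 S2=38 S3=28 blocked=[]
Op 4: conn=20 S1=13 S2=38 S3=28 blocked=[]
Op 5: conn=45 S1=13 S2=38 S3=28 blocked=[]
Op 6: conn=45 S1=13 S2=38 S3=35 blocked=[]
Op 7: conn=32 S1=0 S2=38 S3=35 blocked=[1]
Op 8: conn=32 S1=0 S2=38 S3=55 blocked=[1]

Answer: S1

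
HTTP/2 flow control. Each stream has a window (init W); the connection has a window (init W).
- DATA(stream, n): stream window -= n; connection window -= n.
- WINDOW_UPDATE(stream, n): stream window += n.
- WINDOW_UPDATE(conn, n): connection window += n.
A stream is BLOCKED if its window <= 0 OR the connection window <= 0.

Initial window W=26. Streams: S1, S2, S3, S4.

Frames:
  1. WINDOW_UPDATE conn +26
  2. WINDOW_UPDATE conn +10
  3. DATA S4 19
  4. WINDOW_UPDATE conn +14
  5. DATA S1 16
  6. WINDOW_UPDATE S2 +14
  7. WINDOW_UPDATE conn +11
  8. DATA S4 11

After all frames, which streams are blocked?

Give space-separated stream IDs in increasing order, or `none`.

Op 1: conn=52 S1=26 S2=26 S3=26 S4=26 blocked=[]
Op 2: conn=62 S1=26 S2=26 S3=26 S4=26 blocked=[]
Op 3: conn=43 S1=26 S2=26 S3=26 S4=7 blocked=[]
Op 4: conn=57 S1=26 S2=26 S3=26 S4=7 blocked=[]
Op 5: conn=41 S1=10 S2=26 S3=26 S4=7 blocked=[]
Op 6: conn=41 S1=10 S2=40 S3=26 S4=7 blocked=[]
Op 7: conn=52 S1=10 S2=40 S3=26 S4=7 blocked=[]
Op 8: conn=41 S1=10 S2=40 S3=26 S4=-4 blocked=[4]

Answer: S4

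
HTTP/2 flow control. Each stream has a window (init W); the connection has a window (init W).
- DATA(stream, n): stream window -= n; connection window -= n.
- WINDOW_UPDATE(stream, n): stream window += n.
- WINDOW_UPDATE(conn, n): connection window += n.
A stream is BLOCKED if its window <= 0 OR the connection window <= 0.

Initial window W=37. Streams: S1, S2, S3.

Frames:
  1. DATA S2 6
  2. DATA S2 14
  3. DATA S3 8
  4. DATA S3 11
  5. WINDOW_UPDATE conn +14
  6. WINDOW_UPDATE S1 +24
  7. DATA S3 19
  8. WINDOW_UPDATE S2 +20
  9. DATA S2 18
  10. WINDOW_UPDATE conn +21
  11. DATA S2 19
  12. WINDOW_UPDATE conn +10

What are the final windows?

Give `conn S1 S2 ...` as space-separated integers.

Answer: -13 61 0 -1

Derivation:
Op 1: conn=31 S1=37 S2=31 S3=37 blocked=[]
Op 2: conn=17 S1=37 S2=17 S3=37 blocked=[]
Op 3: conn=9 S1=37 S2=17 S3=29 blocked=[]
Op 4: conn=-2 S1=37 S2=17 S3=18 blocked=[1, 2, 3]
Op 5: conn=12 S1=37 S2=17 S3=18 blocked=[]
Op 6: conn=12 S1=61 S2=17 S3=18 blocked=[]
Op 7: conn=-7 S1=61 S2=17 S3=-1 blocked=[1, 2, 3]
Op 8: conn=-7 S1=61 S2=37 S3=-1 blocked=[1, 2, 3]
Op 9: conn=-25 S1=61 S2=19 S3=-1 blocked=[1, 2, 3]
Op 10: conn=-4 S1=61 S2=19 S3=-1 blocked=[1, 2, 3]
Op 11: conn=-23 S1=61 S2=0 S3=-1 blocked=[1, 2, 3]
Op 12: conn=-13 S1=61 S2=0 S3=-1 blocked=[1, 2, 3]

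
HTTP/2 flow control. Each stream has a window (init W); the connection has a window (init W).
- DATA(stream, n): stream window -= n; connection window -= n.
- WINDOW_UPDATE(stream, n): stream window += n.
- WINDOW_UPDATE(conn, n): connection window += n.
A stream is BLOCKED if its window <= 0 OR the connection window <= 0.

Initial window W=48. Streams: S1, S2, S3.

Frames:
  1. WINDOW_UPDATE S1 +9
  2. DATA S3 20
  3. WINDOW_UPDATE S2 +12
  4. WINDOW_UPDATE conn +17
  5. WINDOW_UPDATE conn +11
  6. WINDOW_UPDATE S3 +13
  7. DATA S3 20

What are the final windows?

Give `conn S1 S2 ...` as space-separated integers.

Op 1: conn=48 S1=57 S2=48 S3=48 blocked=[]
Op 2: conn=28 S1=57 S2=48 S3=28 blocked=[]
Op 3: conn=28 S1=57 S2=60 S3=28 blocked=[]
Op 4: conn=45 S1=57 S2=60 S3=28 blocked=[]
Op 5: conn=56 S1=57 S2=60 S3=28 blocked=[]
Op 6: conn=56 S1=57 S2=60 S3=41 blocked=[]
Op 7: conn=36 S1=57 S2=60 S3=21 blocked=[]

Answer: 36 57 60 21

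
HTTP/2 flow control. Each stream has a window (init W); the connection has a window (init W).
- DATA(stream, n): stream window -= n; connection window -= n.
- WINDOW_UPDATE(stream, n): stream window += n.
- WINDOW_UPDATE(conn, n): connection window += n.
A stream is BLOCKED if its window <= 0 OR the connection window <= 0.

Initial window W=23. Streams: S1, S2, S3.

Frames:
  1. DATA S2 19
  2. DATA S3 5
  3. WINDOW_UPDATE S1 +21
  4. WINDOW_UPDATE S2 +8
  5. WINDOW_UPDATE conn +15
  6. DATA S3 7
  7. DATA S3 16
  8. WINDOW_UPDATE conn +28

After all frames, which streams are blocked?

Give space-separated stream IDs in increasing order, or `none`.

Op 1: conn=4 S1=23 S2=4 S3=23 blocked=[]
Op 2: conn=-1 S1=23 S2=4 S3=18 blocked=[1, 2, 3]
Op 3: conn=-1 S1=44 S2=4 S3=18 blocked=[1, 2, 3]
Op 4: conn=-1 S1=44 S2=12 S3=18 blocked=[1, 2, 3]
Op 5: conn=14 S1=44 S2=12 S3=18 blocked=[]
Op 6: conn=7 S1=44 S2=12 S3=11 blocked=[]
Op 7: conn=-9 S1=44 S2=12 S3=-5 blocked=[1, 2, 3]
Op 8: conn=19 S1=44 S2=12 S3=-5 blocked=[3]

Answer: S3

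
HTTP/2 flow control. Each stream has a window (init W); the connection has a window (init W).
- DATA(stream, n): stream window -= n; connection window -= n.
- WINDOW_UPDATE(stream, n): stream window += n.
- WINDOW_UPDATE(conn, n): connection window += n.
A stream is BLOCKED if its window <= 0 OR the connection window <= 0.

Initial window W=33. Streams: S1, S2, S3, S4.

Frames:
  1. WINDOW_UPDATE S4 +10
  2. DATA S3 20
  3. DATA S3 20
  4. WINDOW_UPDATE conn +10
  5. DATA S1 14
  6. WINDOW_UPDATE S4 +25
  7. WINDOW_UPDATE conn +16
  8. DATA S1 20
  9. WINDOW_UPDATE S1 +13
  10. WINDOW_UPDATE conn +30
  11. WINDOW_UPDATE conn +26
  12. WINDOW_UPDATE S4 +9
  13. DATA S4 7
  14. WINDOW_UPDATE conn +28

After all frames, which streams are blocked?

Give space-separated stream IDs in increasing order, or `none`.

Answer: S3

Derivation:
Op 1: conn=33 S1=33 S2=33 S3=33 S4=43 blocked=[]
Op 2: conn=13 S1=33 S2=33 S3=13 S4=43 blocked=[]
Op 3: conn=-7 S1=33 S2=33 S3=-7 S4=43 blocked=[1, 2, 3, 4]
Op 4: conn=3 S1=33 S2=33 S3=-7 S4=43 blocked=[3]
Op 5: conn=-11 S1=19 S2=33 S3=-7 S4=43 blocked=[1, 2, 3, 4]
Op 6: conn=-11 S1=19 S2=33 S3=-7 S4=68 blocked=[1, 2, 3, 4]
Op 7: conn=5 S1=19 S2=33 S3=-7 S4=68 blocked=[3]
Op 8: conn=-15 S1=-1 S2=33 S3=-7 S4=68 blocked=[1, 2, 3, 4]
Op 9: conn=-15 S1=12 S2=33 S3=-7 S4=68 blocked=[1, 2, 3, 4]
Op 10: conn=15 S1=12 S2=33 S3=-7 S4=68 blocked=[3]
Op 11: conn=41 S1=12 S2=33 S3=-7 S4=68 blocked=[3]
Op 12: conn=41 S1=12 S2=33 S3=-7 S4=77 blocked=[3]
Op 13: conn=34 S1=12 S2=33 S3=-7 S4=70 blocked=[3]
Op 14: conn=62 S1=12 S2=33 S3=-7 S4=70 blocked=[3]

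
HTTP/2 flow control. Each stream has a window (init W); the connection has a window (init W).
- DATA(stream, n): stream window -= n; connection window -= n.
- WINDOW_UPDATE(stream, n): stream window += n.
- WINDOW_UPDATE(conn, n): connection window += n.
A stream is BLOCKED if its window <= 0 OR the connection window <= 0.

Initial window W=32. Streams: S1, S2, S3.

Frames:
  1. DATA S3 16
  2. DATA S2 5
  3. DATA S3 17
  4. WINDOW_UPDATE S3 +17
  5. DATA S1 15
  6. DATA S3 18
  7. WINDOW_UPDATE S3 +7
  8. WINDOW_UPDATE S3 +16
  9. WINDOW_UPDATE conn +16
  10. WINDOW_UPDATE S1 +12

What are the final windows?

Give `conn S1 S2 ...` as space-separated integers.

Answer: -23 29 27 21

Derivation:
Op 1: conn=16 S1=32 S2=32 S3=16 blocked=[]
Op 2: conn=11 S1=32 S2=27 S3=16 blocked=[]
Op 3: conn=-6 S1=32 S2=27 S3=-1 blocked=[1, 2, 3]
Op 4: conn=-6 S1=32 S2=27 S3=16 blocked=[1, 2, 3]
Op 5: conn=-21 S1=17 S2=27 S3=16 blocked=[1, 2, 3]
Op 6: conn=-39 S1=17 S2=27 S3=-2 blocked=[1, 2, 3]
Op 7: conn=-39 S1=17 S2=27 S3=5 blocked=[1, 2, 3]
Op 8: conn=-39 S1=17 S2=27 S3=21 blocked=[1, 2, 3]
Op 9: conn=-23 S1=17 S2=27 S3=21 blocked=[1, 2, 3]
Op 10: conn=-23 S1=29 S2=27 S3=21 blocked=[1, 2, 3]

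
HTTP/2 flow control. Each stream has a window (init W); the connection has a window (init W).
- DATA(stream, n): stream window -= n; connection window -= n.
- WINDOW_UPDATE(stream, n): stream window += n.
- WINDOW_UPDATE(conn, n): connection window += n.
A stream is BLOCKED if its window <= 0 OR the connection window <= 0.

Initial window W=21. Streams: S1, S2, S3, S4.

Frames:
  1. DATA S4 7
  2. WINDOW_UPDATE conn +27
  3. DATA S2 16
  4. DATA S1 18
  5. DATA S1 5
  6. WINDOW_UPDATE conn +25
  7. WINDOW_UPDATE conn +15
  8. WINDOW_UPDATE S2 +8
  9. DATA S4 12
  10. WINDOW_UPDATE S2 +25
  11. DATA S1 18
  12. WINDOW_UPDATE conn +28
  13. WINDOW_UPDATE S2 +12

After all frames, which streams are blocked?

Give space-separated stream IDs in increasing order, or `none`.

Op 1: conn=14 S1=21 S2=21 S3=21 S4=14 blocked=[]
Op 2: conn=41 S1=21 S2=21 S3=21 S4=14 blocked=[]
Op 3: conn=25 S1=21 S2=5 S3=21 S4=14 blocked=[]
Op 4: conn=7 S1=3 S2=5 S3=21 S4=14 blocked=[]
Op 5: conn=2 S1=-2 S2=5 S3=21 S4=14 blocked=[1]
Op 6: conn=27 S1=-2 S2=5 S3=21 S4=14 blocked=[1]
Op 7: conn=42 S1=-2 S2=5 S3=21 S4=14 blocked=[1]
Op 8: conn=42 S1=-2 S2=13 S3=21 S4=14 blocked=[1]
Op 9: conn=30 S1=-2 S2=13 S3=21 S4=2 blocked=[1]
Op 10: conn=30 S1=-2 S2=38 S3=21 S4=2 blocked=[1]
Op 11: conn=12 S1=-20 S2=38 S3=21 S4=2 blocked=[1]
Op 12: conn=40 S1=-20 S2=38 S3=21 S4=2 blocked=[1]
Op 13: conn=40 S1=-20 S2=50 S3=21 S4=2 blocked=[1]

Answer: S1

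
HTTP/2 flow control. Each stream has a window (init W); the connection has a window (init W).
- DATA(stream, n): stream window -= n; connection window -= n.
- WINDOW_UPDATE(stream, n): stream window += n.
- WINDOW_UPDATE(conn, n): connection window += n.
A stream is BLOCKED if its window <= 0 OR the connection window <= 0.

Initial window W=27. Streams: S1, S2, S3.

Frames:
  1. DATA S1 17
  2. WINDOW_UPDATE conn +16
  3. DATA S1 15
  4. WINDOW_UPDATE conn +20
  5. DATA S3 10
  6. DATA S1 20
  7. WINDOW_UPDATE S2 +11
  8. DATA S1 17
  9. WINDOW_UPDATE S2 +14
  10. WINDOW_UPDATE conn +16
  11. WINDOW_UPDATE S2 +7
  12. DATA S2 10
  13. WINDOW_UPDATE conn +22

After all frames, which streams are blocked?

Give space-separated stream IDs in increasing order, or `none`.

Answer: S1

Derivation:
Op 1: conn=10 S1=10 S2=27 S3=27 blocked=[]
Op 2: conn=26 S1=10 S2=27 S3=27 blocked=[]
Op 3: conn=11 S1=-5 S2=27 S3=27 blocked=[1]
Op 4: conn=31 S1=-5 S2=27 S3=27 blocked=[1]
Op 5: conn=21 S1=-5 S2=27 S3=17 blocked=[1]
Op 6: conn=1 S1=-25 S2=27 S3=17 blocked=[1]
Op 7: conn=1 S1=-25 S2=38 S3=17 blocked=[1]
Op 8: conn=-16 S1=-42 S2=38 S3=17 blocked=[1, 2, 3]
Op 9: conn=-16 S1=-42 S2=52 S3=17 blocked=[1, 2, 3]
Op 10: conn=0 S1=-42 S2=52 S3=17 blocked=[1, 2, 3]
Op 11: conn=0 S1=-42 S2=59 S3=17 blocked=[1, 2, 3]
Op 12: conn=-10 S1=-42 S2=49 S3=17 blocked=[1, 2, 3]
Op 13: conn=12 S1=-42 S2=49 S3=17 blocked=[1]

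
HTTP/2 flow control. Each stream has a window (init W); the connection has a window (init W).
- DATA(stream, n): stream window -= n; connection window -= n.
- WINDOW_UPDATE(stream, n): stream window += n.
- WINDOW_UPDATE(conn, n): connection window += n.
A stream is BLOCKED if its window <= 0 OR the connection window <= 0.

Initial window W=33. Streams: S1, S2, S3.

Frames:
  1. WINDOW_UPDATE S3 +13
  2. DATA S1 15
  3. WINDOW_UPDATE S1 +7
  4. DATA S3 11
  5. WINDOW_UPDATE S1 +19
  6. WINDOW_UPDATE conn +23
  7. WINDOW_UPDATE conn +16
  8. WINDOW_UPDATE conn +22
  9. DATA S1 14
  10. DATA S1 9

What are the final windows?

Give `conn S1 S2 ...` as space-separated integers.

Answer: 45 21 33 35

Derivation:
Op 1: conn=33 S1=33 S2=33 S3=46 blocked=[]
Op 2: conn=18 S1=18 S2=33 S3=46 blocked=[]
Op 3: conn=18 S1=25 S2=33 S3=46 blocked=[]
Op 4: conn=7 S1=25 S2=33 S3=35 blocked=[]
Op 5: conn=7 S1=44 S2=33 S3=35 blocked=[]
Op 6: conn=30 S1=44 S2=33 S3=35 blocked=[]
Op 7: conn=46 S1=44 S2=33 S3=35 blocked=[]
Op 8: conn=68 S1=44 S2=33 S3=35 blocked=[]
Op 9: conn=54 S1=30 S2=33 S3=35 blocked=[]
Op 10: conn=45 S1=21 S2=33 S3=35 blocked=[]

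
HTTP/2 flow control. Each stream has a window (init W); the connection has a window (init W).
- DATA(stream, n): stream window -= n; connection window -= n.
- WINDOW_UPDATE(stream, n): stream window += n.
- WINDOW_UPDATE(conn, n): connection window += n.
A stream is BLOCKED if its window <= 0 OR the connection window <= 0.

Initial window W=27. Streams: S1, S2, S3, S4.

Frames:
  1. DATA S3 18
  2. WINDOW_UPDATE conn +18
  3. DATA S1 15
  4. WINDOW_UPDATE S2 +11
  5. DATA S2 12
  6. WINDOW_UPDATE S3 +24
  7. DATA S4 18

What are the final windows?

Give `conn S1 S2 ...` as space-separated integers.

Answer: -18 12 26 33 9

Derivation:
Op 1: conn=9 S1=27 S2=27 S3=9 S4=27 blocked=[]
Op 2: conn=27 S1=27 S2=27 S3=9 S4=27 blocked=[]
Op 3: conn=12 S1=12 S2=27 S3=9 S4=27 blocked=[]
Op 4: conn=12 S1=12 S2=38 S3=9 S4=27 blocked=[]
Op 5: conn=0 S1=12 S2=26 S3=9 S4=27 blocked=[1, 2, 3, 4]
Op 6: conn=0 S1=12 S2=26 S3=33 S4=27 blocked=[1, 2, 3, 4]
Op 7: conn=-18 S1=12 S2=26 S3=33 S4=9 blocked=[1, 2, 3, 4]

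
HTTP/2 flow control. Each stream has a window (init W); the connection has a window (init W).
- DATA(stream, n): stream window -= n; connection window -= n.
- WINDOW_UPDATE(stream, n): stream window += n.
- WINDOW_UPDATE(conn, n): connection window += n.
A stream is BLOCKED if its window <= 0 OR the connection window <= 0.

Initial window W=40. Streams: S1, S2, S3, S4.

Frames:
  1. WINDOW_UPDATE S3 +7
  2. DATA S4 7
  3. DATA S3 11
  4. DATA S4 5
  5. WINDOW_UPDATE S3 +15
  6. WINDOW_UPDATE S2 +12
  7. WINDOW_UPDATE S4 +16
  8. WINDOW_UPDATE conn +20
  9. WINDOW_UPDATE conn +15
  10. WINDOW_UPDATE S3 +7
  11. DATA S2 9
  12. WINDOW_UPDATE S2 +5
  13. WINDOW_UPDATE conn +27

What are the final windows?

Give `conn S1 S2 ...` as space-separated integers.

Op 1: conn=40 S1=40 S2=40 S3=47 S4=40 blocked=[]
Op 2: conn=33 S1=40 S2=40 S3=47 S4=33 blocked=[]
Op 3: conn=22 S1=40 S2=40 S3=36 S4=33 blocked=[]
Op 4: conn=17 S1=40 S2=40 S3=36 S4=28 blocked=[]
Op 5: conn=17 S1=40 S2=40 S3=51 S4=28 blocked=[]
Op 6: conn=17 S1=40 S2=52 S3=51 S4=28 blocked=[]
Op 7: conn=17 S1=40 S2=52 S3=51 S4=44 blocked=[]
Op 8: conn=37 S1=40 S2=52 S3=51 S4=44 blocked=[]
Op 9: conn=52 S1=40 S2=52 S3=51 S4=44 blocked=[]
Op 10: conn=52 S1=40 S2=52 S3=58 S4=44 blocked=[]
Op 11: conn=43 S1=40 S2=43 S3=58 S4=44 blocked=[]
Op 12: conn=43 S1=40 S2=48 S3=58 S4=44 blocked=[]
Op 13: conn=70 S1=40 S2=48 S3=58 S4=44 blocked=[]

Answer: 70 40 48 58 44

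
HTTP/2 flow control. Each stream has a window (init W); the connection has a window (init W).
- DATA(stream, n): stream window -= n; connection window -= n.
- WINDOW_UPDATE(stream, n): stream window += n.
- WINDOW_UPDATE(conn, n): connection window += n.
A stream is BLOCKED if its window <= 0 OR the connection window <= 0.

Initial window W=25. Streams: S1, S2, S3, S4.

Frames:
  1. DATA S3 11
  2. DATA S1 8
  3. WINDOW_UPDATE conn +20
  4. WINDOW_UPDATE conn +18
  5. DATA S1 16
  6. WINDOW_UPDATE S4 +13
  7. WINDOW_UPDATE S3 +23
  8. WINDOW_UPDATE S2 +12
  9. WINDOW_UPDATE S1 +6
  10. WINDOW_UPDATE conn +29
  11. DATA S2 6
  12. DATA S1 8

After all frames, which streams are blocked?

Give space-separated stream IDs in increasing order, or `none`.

Op 1: conn=14 S1=25 S2=25 S3=14 S4=25 blocked=[]
Op 2: conn=6 S1=17 S2=25 S3=14 S4=25 blocked=[]
Op 3: conn=26 S1=17 S2=25 S3=14 S4=25 blocked=[]
Op 4: conn=44 S1=17 S2=25 S3=14 S4=25 blocked=[]
Op 5: conn=28 S1=1 S2=25 S3=14 S4=25 blocked=[]
Op 6: conn=28 S1=1 S2=25 S3=14 S4=38 blocked=[]
Op 7: conn=28 S1=1 S2=25 S3=37 S4=38 blocked=[]
Op 8: conn=28 S1=1 S2=37 S3=37 S4=38 blocked=[]
Op 9: conn=28 S1=7 S2=37 S3=37 S4=38 blocked=[]
Op 10: conn=57 S1=7 S2=37 S3=37 S4=38 blocked=[]
Op 11: conn=51 S1=7 S2=31 S3=37 S4=38 blocked=[]
Op 12: conn=43 S1=-1 S2=31 S3=37 S4=38 blocked=[1]

Answer: S1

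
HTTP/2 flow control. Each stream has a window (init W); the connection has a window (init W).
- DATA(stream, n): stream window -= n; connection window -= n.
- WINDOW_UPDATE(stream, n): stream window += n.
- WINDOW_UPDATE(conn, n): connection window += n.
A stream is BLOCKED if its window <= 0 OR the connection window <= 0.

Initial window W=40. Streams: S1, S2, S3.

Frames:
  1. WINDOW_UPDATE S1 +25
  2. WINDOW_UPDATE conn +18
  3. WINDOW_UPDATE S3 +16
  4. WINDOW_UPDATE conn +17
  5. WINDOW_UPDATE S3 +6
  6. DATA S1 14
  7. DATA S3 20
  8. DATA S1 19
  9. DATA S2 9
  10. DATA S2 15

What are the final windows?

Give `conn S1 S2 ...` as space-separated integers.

Op 1: conn=40 S1=65 S2=40 S3=40 blocked=[]
Op 2: conn=58 S1=65 S2=40 S3=40 blocked=[]
Op 3: conn=58 S1=65 S2=40 S3=56 blocked=[]
Op 4: conn=75 S1=65 S2=40 S3=56 blocked=[]
Op 5: conn=75 S1=65 S2=40 S3=62 blocked=[]
Op 6: conn=61 S1=51 S2=40 S3=62 blocked=[]
Op 7: conn=41 S1=51 S2=40 S3=42 blocked=[]
Op 8: conn=22 S1=32 S2=40 S3=42 blocked=[]
Op 9: conn=13 S1=32 S2=31 S3=42 blocked=[]
Op 10: conn=-2 S1=32 S2=16 S3=42 blocked=[1, 2, 3]

Answer: -2 32 16 42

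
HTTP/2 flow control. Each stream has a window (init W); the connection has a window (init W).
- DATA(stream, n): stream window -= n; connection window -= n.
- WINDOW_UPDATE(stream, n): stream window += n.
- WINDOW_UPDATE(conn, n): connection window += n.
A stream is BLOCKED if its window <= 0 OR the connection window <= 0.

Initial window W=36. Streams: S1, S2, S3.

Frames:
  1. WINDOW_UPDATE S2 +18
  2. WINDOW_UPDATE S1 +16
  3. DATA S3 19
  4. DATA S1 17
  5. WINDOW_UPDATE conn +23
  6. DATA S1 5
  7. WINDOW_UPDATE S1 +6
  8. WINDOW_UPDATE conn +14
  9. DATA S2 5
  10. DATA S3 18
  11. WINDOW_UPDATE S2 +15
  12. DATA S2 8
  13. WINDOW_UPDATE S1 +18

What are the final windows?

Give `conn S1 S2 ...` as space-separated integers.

Op 1: conn=36 S1=36 S2=54 S3=36 blocked=[]
Op 2: conn=36 S1=52 S2=54 S3=36 blocked=[]
Op 3: conn=17 S1=52 S2=54 S3=17 blocked=[]
Op 4: conn=0 S1=35 S2=54 S3=17 blocked=[1, 2, 3]
Op 5: conn=23 S1=35 S2=54 S3=17 blocked=[]
Op 6: conn=18 S1=30 S2=54 S3=17 blocked=[]
Op 7: conn=18 S1=36 S2=54 S3=17 blocked=[]
Op 8: conn=32 S1=36 S2=54 S3=17 blocked=[]
Op 9: conn=27 S1=36 S2=49 S3=17 blocked=[]
Op 10: conn=9 S1=36 S2=49 S3=-1 blocked=[3]
Op 11: conn=9 S1=36 S2=64 S3=-1 blocked=[3]
Op 12: conn=1 S1=36 S2=56 S3=-1 blocked=[3]
Op 13: conn=1 S1=54 S2=56 S3=-1 blocked=[3]

Answer: 1 54 56 -1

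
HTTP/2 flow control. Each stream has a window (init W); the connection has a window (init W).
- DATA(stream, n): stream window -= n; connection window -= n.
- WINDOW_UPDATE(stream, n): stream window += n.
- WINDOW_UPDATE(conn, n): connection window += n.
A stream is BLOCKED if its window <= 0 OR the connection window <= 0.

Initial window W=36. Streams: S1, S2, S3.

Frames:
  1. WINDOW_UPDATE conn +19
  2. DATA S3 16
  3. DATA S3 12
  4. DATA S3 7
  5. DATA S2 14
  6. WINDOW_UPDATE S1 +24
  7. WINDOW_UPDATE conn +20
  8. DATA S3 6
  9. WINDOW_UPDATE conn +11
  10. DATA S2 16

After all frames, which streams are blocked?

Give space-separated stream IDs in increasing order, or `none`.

Op 1: conn=55 S1=36 S2=36 S3=36 blocked=[]
Op 2: conn=39 S1=36 S2=36 S3=20 blocked=[]
Op 3: conn=27 S1=36 S2=36 S3=8 blocked=[]
Op 4: conn=20 S1=36 S2=36 S3=1 blocked=[]
Op 5: conn=6 S1=36 S2=22 S3=1 blocked=[]
Op 6: conn=6 S1=60 S2=22 S3=1 blocked=[]
Op 7: conn=26 S1=60 S2=22 S3=1 blocked=[]
Op 8: conn=20 S1=60 S2=22 S3=-5 blocked=[3]
Op 9: conn=31 S1=60 S2=22 S3=-5 blocked=[3]
Op 10: conn=15 S1=60 S2=6 S3=-5 blocked=[3]

Answer: S3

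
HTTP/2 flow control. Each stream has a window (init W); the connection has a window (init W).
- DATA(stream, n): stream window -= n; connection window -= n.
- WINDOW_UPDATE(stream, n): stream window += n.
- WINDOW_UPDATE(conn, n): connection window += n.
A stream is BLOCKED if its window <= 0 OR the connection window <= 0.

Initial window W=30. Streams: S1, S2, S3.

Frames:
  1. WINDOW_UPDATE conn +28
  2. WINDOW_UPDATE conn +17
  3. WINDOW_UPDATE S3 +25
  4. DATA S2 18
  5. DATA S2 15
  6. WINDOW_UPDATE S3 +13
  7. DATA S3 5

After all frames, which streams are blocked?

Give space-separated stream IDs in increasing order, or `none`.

Answer: S2

Derivation:
Op 1: conn=58 S1=30 S2=30 S3=30 blocked=[]
Op 2: conn=75 S1=30 S2=30 S3=30 blocked=[]
Op 3: conn=75 S1=30 S2=30 S3=55 blocked=[]
Op 4: conn=57 S1=30 S2=12 S3=55 blocked=[]
Op 5: conn=42 S1=30 S2=-3 S3=55 blocked=[2]
Op 6: conn=42 S1=30 S2=-3 S3=68 blocked=[2]
Op 7: conn=37 S1=30 S2=-3 S3=63 blocked=[2]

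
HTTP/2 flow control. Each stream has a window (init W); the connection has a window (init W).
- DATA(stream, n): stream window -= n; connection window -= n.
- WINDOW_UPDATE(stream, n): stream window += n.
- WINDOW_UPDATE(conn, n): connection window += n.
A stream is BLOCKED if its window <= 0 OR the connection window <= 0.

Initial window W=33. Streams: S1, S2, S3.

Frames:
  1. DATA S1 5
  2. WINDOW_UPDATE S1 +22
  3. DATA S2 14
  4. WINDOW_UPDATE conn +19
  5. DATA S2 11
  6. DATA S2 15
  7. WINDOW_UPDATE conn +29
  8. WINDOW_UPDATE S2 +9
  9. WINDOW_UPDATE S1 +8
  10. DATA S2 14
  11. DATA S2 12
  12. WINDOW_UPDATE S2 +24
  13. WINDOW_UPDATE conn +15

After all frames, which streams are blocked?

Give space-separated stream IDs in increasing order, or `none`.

Answer: S2

Derivation:
Op 1: conn=28 S1=28 S2=33 S3=33 blocked=[]
Op 2: conn=28 S1=50 S2=33 S3=33 blocked=[]
Op 3: conn=14 S1=50 S2=19 S3=33 blocked=[]
Op 4: conn=33 S1=50 S2=19 S3=33 blocked=[]
Op 5: conn=22 S1=50 S2=8 S3=33 blocked=[]
Op 6: conn=7 S1=50 S2=-7 S3=33 blocked=[2]
Op 7: conn=36 S1=50 S2=-7 S3=33 blocked=[2]
Op 8: conn=36 S1=50 S2=2 S3=33 blocked=[]
Op 9: conn=36 S1=58 S2=2 S3=33 blocked=[]
Op 10: conn=22 S1=58 S2=-12 S3=33 blocked=[2]
Op 11: conn=10 S1=58 S2=-24 S3=33 blocked=[2]
Op 12: conn=10 S1=58 S2=0 S3=33 blocked=[2]
Op 13: conn=25 S1=58 S2=0 S3=33 blocked=[2]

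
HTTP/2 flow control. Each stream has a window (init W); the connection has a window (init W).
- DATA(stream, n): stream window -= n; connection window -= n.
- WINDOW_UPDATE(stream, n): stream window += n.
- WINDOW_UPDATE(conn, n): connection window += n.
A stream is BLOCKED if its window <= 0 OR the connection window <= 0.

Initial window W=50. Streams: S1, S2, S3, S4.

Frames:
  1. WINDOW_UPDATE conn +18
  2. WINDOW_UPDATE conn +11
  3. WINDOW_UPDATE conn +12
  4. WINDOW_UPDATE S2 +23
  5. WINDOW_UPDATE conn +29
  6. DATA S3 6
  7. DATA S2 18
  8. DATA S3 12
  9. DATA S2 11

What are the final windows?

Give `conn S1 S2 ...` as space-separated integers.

Op 1: conn=68 S1=50 S2=50 S3=50 S4=50 blocked=[]
Op 2: conn=79 S1=50 S2=50 S3=50 S4=50 blocked=[]
Op 3: conn=91 S1=50 S2=50 S3=50 S4=50 blocked=[]
Op 4: conn=91 S1=50 S2=73 S3=50 S4=50 blocked=[]
Op 5: conn=120 S1=50 S2=73 S3=50 S4=50 blocked=[]
Op 6: conn=114 S1=50 S2=73 S3=44 S4=50 blocked=[]
Op 7: conn=96 S1=50 S2=55 S3=44 S4=50 blocked=[]
Op 8: conn=84 S1=50 S2=55 S3=32 S4=50 blocked=[]
Op 9: conn=73 S1=50 S2=44 S3=32 S4=50 blocked=[]

Answer: 73 50 44 32 50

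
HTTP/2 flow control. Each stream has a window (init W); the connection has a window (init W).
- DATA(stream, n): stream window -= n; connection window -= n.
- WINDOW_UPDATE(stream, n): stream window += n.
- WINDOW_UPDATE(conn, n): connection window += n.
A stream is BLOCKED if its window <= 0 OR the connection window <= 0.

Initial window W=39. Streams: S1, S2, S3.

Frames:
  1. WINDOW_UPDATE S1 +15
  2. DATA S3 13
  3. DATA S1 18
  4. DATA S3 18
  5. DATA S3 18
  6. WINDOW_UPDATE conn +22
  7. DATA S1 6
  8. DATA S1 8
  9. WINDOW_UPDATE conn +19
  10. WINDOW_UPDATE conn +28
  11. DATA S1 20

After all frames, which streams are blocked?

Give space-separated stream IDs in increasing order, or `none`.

Op 1: conn=39 S1=54 S2=39 S3=39 blocked=[]
Op 2: conn=26 S1=54 S2=39 S3=26 blocked=[]
Op 3: conn=8 S1=36 S2=39 S3=26 blocked=[]
Op 4: conn=-10 S1=36 S2=39 S3=8 blocked=[1, 2, 3]
Op 5: conn=-28 S1=36 S2=39 S3=-10 blocked=[1, 2, 3]
Op 6: conn=-6 S1=36 S2=39 S3=-10 blocked=[1, 2, 3]
Op 7: conn=-12 S1=30 S2=39 S3=-10 blocked=[1, 2, 3]
Op 8: conn=-20 S1=22 S2=39 S3=-10 blocked=[1, 2, 3]
Op 9: conn=-1 S1=22 S2=39 S3=-10 blocked=[1, 2, 3]
Op 10: conn=27 S1=22 S2=39 S3=-10 blocked=[3]
Op 11: conn=7 S1=2 S2=39 S3=-10 blocked=[3]

Answer: S3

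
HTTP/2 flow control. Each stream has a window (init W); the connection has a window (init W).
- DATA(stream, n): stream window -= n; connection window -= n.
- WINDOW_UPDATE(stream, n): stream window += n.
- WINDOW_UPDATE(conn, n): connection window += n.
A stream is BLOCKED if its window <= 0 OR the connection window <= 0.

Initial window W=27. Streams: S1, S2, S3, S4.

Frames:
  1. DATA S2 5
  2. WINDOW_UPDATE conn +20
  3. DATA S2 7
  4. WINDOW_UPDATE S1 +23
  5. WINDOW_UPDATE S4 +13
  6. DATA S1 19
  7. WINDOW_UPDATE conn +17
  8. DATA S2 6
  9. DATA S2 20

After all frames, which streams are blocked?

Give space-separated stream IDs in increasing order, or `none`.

Op 1: conn=22 S1=27 S2=22 S3=27 S4=27 blocked=[]
Op 2: conn=42 S1=27 S2=22 S3=27 S4=27 blocked=[]
Op 3: conn=35 S1=27 S2=15 S3=27 S4=27 blocked=[]
Op 4: conn=35 S1=50 S2=15 S3=27 S4=27 blocked=[]
Op 5: conn=35 S1=50 S2=15 S3=27 S4=40 blocked=[]
Op 6: conn=16 S1=31 S2=15 S3=27 S4=40 blocked=[]
Op 7: conn=33 S1=31 S2=15 S3=27 S4=40 blocked=[]
Op 8: conn=27 S1=31 S2=9 S3=27 S4=40 blocked=[]
Op 9: conn=7 S1=31 S2=-11 S3=27 S4=40 blocked=[2]

Answer: S2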